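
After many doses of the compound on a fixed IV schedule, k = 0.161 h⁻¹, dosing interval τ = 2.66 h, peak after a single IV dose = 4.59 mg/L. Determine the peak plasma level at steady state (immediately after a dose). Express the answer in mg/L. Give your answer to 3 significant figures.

13.2 mg/L

e^(−kτ) = e^(−0.1610 × 2.66) = 0.6516
Accumulation ratio R = 1 / (1 − e^(−kτ)) = 1 / (1 − 0.6516) = 2.870
Steady-state peak = C₀ × R = 4.59 × 2.870 = 13.17 mg/L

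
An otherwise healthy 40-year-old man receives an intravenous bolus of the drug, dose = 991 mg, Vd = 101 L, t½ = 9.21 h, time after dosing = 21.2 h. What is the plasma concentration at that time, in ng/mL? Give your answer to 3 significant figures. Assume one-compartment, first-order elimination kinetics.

C₀ = Dose / Vd = 991.0 / 101 = 9.812 mg/L
k = ln2 / t½ = 0.693147 / 9.21 = 0.07526 h⁻¹
C = C₀ · e^(−k·t) = 9.812 × e^(−0.07526 × 21.2)
  = 9.812 × 0.2028 = 1.990 mg/L
Convert: 1.990 mg/L × 1000 = 1990 ng/mL

1990 ng/mL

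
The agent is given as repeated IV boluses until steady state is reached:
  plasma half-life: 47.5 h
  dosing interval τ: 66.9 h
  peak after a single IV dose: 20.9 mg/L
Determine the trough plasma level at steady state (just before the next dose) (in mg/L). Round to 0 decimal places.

k = ln2 / t½ = 0.693147 / 47.5 = 0.01459 h⁻¹
e^(−kτ) = e^(−0.01459 × 66.9) = 0.3768
Accumulation ratio R = 1 / (1 − e^(−kτ)) = 1 / (1 − 0.3768) = 1.605
Steady-state trough = C₀ × R × e^(−kτ) = 20.9 × 1.605 × 0.3768 = 12.64 mg/L

13 mg/L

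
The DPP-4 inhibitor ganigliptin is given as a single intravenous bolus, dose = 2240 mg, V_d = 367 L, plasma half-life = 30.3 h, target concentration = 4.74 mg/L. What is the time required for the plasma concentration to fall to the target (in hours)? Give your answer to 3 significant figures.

11.1 h

C₀ = Dose / Vd = 2240 / 367 = 6.104 mg/L
k = ln2 / t½ = 0.693147 / 30.3 = 0.02288 h⁻¹
t = ln(C₀ / C) / k = ln(6.104 / 4.74) / 0.02288
  = ln(1.288) / 0.02288 = 0.2531 / 0.02288 = 11.06 h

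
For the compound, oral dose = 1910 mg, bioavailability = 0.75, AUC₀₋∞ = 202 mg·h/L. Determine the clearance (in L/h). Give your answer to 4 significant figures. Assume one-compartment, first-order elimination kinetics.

CL = F·Dose / AUC = 0.75 × 1910 / 202 = 7.092 L/h

7.092 L/h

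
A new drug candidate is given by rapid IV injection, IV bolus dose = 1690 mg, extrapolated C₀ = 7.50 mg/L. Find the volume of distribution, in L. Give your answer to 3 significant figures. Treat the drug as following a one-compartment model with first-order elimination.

225 L

Vd = Dose / C₀ = 1690 / 7.50 = 225.3 L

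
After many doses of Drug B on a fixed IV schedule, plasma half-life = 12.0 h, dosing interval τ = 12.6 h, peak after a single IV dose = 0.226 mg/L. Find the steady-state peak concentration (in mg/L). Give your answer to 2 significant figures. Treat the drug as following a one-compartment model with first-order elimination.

0.44 mg/L

k = ln2 / t½ = 0.693147 / 12.0 = 0.05776 h⁻¹
e^(−kτ) = e^(−0.05776 × 12.6) = 0.4830
Accumulation ratio R = 1 / (1 − e^(−kτ)) = 1 / (1 − 0.4830) = 1.934
Steady-state peak = C₀ × R = 0.226 × 1.934 = 0.4371 mg/L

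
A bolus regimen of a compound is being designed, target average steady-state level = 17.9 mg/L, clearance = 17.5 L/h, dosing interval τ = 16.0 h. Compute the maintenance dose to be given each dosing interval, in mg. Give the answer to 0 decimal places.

At steady state, Dose/τ = Css × CL.
Dose = Css × CL × τ = 17.9 × 17.50 × 16.0 = 5012 mg

5012 mg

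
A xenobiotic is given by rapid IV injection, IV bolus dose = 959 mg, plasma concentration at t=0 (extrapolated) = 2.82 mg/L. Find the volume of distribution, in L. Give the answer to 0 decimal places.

Vd = Dose / C₀ = 959.0 / 2.82 = 340.1 L

340 L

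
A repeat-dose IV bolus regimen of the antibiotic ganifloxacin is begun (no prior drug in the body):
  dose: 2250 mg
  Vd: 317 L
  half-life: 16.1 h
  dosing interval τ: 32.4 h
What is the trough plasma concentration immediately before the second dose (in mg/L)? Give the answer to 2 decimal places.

C₀ per dose = Dose / Vd = 2250 / 317 = 7.098 mg/L
k = ln2 / t½ = 0.693147 / 16.1 = 0.04305 h⁻¹
Fraction remaining after one interval: r = e^(−kτ) = e^(−0.04305 × 32.4) = 0.2479
Before dose 2, 1 dose has been given (aged 1τ).
C_trough = C₀ × r = 7.098 × 0.2479 = 1.760 mg/L

1.76 mg/L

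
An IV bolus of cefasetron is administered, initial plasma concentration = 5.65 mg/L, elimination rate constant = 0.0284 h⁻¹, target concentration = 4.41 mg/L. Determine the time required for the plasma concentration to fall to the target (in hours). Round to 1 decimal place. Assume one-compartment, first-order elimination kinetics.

t = ln(C₀ / C) / k = ln(5.650 / 4.41) / 0.02840
  = ln(1.281) / 0.02840 = 0.2476 / 0.02840 = 8.718 h

8.7 h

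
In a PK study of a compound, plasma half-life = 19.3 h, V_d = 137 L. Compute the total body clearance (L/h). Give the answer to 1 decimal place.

k = ln2 / t½ = 0.693147 / 19.3 = 0.03591 h⁻¹
CL = k × Vd = 0.03591 × 137 = 4.920 L/h

4.9 L/h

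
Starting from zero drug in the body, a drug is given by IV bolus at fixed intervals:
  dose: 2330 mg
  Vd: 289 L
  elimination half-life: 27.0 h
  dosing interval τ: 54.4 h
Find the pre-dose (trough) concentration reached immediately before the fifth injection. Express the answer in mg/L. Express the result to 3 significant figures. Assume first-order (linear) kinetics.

C₀ per dose = Dose / Vd = 2330 / 289 = 8.062 mg/L
k = ln2 / t½ = 0.693147 / 27.0 = 0.02567 h⁻¹
Fraction remaining after one interval: r = e^(−kτ) = e^(−0.02567 × 54.4) = 0.2475
Before dose 5, 4 doses have been given (aged 1τ, 2τ, 3τ, 4τ).
C_trough = C₀ × (r + r² + … + r^4) = C₀ × r(1−r^4)/(1−r)
        = 8.062 × 0.2475 × (1 − 0.003752) / (1 − 0.2475) = 2.642 mg/L

2.64 mg/L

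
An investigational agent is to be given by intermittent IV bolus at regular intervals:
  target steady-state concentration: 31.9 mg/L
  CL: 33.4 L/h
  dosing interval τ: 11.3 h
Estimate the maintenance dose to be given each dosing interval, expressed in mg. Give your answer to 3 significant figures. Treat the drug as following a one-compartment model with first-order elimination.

12000 mg

At steady state, Dose/τ = Css × CL.
Dose = Css × CL × τ = 31.9 × 33.40 × 11.3 = 12040 mg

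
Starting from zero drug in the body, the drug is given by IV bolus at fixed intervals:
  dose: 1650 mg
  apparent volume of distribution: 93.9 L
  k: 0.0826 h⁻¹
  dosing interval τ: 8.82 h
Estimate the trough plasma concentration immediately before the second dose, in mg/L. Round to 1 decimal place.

8.5 mg/L

C₀ per dose = Dose / Vd = 1650 / 93.9 = 17.57 mg/L
Fraction remaining after one interval: r = e^(−kτ) = e^(−0.08260 × 8.82) = 0.4826
Before dose 2, 1 dose has been given (aged 1τ).
C_trough = C₀ × r = 17.57 × 0.4826 = 8.479 mg/L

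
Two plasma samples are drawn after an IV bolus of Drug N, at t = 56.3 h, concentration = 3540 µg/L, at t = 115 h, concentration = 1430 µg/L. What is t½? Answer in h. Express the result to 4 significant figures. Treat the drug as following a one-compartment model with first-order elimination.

k = ln(C₁/C₂) / (t₂ − t₁) = ln(3540/1430) / (115 − 56.3)
  = 0.9065 / 58.70 = 0.01544 h⁻¹
t½ = ln2 / k = 0.693147 / 0.01544 = 44.89 h

44.89 h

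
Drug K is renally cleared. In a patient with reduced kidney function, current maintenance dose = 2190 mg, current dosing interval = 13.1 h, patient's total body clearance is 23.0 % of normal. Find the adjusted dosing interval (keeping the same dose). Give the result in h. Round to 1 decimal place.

To keep the same average steady-state level, dosing rate must scale with clearance.
CL ratio = 23.0 / 100 = 0.2300
New interval (same dose) = 13.1 / 0.2300 = 56.96 h

57.0 h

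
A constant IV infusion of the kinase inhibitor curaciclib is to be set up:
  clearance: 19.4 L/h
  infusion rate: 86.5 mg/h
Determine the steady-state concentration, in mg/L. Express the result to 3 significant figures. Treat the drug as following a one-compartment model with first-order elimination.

4.46 mg/L

At steady state Css = R₀ / CL = 86.5 / 19.40 = 4.459 mg/L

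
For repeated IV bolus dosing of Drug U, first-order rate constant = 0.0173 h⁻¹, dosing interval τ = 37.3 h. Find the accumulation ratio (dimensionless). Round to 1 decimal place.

2.1

e^(−kτ) = e^(−0.01730 × 37.3) = 0.5245
Accumulation ratio R = 1 / (1 − e^(−kτ)) = 1 / (1 − 0.5245) = 2.103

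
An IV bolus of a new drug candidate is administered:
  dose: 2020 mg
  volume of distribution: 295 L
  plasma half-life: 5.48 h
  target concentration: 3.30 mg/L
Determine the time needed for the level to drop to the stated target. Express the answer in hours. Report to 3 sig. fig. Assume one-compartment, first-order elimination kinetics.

C₀ = Dose / Vd = 2020 / 295 = 6.847 mg/L
k = ln2 / t½ = 0.693147 / 5.48 = 0.1265 h⁻¹
t = ln(C₀ / C) / k = ln(6.847 / 3.30) / 0.1265
  = ln(2.075) / 0.1265 = 0.7300 / 0.1265 = 5.771 h

5.77 h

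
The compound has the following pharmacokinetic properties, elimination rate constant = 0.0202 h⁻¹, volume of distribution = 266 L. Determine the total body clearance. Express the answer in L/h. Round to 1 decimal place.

CL = k × Vd = 0.0202 × 266 = 5.373 L/h

5.4 L/h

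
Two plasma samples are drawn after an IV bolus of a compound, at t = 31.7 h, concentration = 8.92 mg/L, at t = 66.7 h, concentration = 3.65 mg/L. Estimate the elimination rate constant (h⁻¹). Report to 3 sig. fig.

k = ln(C₁/C₂) / (t₂ − t₁) = ln(8.92/3.65) / (66.7 − 31.7)
  = 0.8936 / 35.00 = 0.02553 h⁻¹

0.0255 h⁻¹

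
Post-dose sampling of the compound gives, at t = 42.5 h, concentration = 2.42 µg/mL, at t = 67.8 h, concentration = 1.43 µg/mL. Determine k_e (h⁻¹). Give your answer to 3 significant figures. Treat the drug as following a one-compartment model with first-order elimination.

0.0208 h⁻¹

k = ln(C₁/C₂) / (t₂ − t₁) = ln(2.42/1.43) / (67.8 − 42.5)
  = 0.5261 / 25.30 = 0.02079 h⁻¹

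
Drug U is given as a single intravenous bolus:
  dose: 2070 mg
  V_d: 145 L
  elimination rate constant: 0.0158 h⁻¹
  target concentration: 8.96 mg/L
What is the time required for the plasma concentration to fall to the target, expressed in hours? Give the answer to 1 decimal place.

C₀ = Dose / Vd = 2070 / 145 = 14.28 mg/L
t = ln(C₀ / C) / k = ln(14.28 / 8.96) / 0.01580
  = ln(1.594) / 0.01580 = 0.4662 / 0.01580 = 29.51 h

29.5 h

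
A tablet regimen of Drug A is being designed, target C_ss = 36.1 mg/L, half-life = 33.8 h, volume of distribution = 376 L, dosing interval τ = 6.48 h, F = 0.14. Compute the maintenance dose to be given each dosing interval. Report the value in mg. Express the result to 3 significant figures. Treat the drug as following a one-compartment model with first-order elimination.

12900 mg

k = ln2 / t½ = 0.693147 / 33.8 = 0.02051 h⁻¹
CL = k × Vd = 0.02051 × 376 = 7.712 L/h
At steady state, F × (Dose/τ) = Css × CL.
Dose = Css × CL × τ / F = 36.1 × 7.712 × 6.48 / 0.14 = 12890 mg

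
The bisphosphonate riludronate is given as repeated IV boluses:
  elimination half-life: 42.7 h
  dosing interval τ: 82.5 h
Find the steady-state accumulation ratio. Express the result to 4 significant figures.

1.355

k = ln2 / t½ = 0.693147 / 42.7 = 0.01623 h⁻¹
e^(−kτ) = e^(−0.01623 × 82.5) = 0.2621
Accumulation ratio R = 1 / (1 − e^(−kτ)) = 1 / (1 − 0.2621) = 1.355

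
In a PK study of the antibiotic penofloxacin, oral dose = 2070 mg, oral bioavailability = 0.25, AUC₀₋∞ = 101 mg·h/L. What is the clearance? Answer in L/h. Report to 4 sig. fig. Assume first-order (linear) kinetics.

CL = F·Dose / AUC = 0.25 × 2070 / 101 = 5.124 L/h

5.124 L/h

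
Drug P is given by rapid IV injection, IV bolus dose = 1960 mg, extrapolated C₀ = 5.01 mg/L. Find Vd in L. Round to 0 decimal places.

Vd = Dose / C₀ = 1960 / 5.01 = 391.2 L

391 L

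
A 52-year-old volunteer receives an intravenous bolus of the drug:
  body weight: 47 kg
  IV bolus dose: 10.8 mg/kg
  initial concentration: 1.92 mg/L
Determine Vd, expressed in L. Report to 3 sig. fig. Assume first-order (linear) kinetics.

Dose = 10.8 × 47 = 507.6 mg
Vd = Dose / C₀ = 507.6 / 1.92 = 264.4 L

264 L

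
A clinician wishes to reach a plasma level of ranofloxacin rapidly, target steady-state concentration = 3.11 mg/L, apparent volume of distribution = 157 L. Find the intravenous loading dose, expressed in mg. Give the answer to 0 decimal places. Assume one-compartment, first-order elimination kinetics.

LD = Css × Vd = 3.11 × 157 = 488.3 mg

488 mg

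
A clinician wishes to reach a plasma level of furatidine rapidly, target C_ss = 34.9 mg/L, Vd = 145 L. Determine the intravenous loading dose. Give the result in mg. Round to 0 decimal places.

5061 mg

LD = Css × Vd = 34.9 × 145 = 5061 mg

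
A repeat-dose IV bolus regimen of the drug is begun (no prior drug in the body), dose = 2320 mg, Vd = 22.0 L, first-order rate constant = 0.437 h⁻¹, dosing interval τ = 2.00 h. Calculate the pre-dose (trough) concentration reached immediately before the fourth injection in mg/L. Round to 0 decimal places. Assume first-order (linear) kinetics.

C₀ per dose = Dose / Vd = 2320 / 22.0 = 105.5 mg/L
Fraction remaining after one interval: r = e^(−kτ) = e^(−0.4370 × 2.00) = 0.4173
Before dose 4, 3 doses have been given (aged 1τ, 2τ, 3τ).
C_trough = C₀ × (r + r² + … + r^3) = C₀ × r(1−r^3)/(1−r)
        = 105.5 × 0.4173 × (1 − 0.07267) / (1 − 0.4173) = 70.06 mg/L

70 mg/L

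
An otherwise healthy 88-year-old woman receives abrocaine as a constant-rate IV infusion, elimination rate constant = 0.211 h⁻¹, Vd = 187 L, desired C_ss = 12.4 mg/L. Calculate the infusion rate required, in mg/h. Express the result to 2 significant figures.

490 mg/h

CL = k × Vd = 0.2110 × 187 = 39.46 L/h
At steady state, infusion rate R₀ = Css × CL = 12.4 × 39.46 = 489.3 mg/h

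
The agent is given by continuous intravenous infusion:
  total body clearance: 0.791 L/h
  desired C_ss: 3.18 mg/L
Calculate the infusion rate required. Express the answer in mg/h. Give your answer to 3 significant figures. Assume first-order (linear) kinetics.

At steady state, infusion rate R₀ = Css × CL = 3.18 × 0.7910 = 2.515 mg/h

2.52 mg/h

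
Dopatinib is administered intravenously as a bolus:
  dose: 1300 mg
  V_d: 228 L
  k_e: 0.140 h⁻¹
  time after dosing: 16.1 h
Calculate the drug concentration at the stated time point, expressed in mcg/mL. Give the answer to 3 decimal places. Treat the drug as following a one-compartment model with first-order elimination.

C₀ = Dose / Vd = 1300 / 228 = 5.702 mg/L
C = C₀ · e^(−k·t) = 5.702 × e^(−0.1400 × 16.1)
  = 5.702 × 0.1050 = 0.5987 mg/L
(0.5987 mg/L = 0.5987 mcg/mL)

0.599 mcg/mL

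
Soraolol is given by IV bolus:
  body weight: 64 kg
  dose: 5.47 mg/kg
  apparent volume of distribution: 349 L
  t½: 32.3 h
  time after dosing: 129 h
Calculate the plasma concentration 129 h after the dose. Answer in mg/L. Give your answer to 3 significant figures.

0.0630 mg/L

Total dose = 5.47 × 64 = 350.1 mg
C₀ = Dose / Vd = 350.1 / 349 = 1.003 mg/L
k = ln2 / t½ = 0.693147 / 32.3 = 0.02146 h⁻¹
C = C₀ · e^(−k·t) = 1.003 × e^(−0.02146 × 129)
  = 1.003 × 0.06277 = 0.06296 mg/L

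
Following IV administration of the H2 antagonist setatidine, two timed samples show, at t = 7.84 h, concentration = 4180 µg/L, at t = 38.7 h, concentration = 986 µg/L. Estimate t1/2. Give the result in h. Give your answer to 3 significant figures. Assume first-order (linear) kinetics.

k = ln(C₁/C₂) / (t₂ − t₁) = ln(4180/986) / (38.7 − 7.84)
  = 1.444 / 30.86 = 0.04679 h⁻¹
t½ = ln2 / k = 0.693147 / 0.04679 = 14.81 h

14.8 h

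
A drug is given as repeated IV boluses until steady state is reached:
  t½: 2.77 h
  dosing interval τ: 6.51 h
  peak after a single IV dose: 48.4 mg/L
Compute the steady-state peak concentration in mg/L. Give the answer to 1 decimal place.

k = ln2 / t½ = 0.693147 / 2.77 = 0.2502 h⁻¹
e^(−kτ) = e^(−0.2502 × 6.51) = 0.1962
Accumulation ratio R = 1 / (1 − e^(−kτ)) = 1 / (1 − 0.1962) = 1.244
Steady-state peak = C₀ × R = 48.4 × 1.244 = 60.21 mg/L

60.2 mg/L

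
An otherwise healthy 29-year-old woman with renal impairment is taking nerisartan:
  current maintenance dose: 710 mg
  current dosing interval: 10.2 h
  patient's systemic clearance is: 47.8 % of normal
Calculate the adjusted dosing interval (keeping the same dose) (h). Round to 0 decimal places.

To keep the same average steady-state level, dosing rate must scale with clearance.
CL ratio = 47.8 / 100 = 0.4780
New interval (same dose) = 10.2 / 0.4780 = 21.34 h

21 h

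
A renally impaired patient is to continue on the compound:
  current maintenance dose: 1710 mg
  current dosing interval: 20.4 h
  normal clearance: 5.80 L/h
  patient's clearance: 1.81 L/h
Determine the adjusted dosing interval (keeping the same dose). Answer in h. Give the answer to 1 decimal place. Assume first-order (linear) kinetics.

65.4 h

To keep the same average steady-state level, dosing rate must scale with clearance.
CL ratio = 1.81 / 5.80 = 0.3121
New interval (same dose) = 20.4 / 0.3121 = 65.36 h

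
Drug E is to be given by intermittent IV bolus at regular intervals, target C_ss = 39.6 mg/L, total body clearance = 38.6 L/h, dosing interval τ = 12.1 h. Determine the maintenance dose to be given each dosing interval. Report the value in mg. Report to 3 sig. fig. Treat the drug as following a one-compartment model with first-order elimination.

18500 mg

At steady state, Dose/τ = Css × CL.
Dose = Css × CL × τ = 39.6 × 38.60 × 12.1 = 18500 mg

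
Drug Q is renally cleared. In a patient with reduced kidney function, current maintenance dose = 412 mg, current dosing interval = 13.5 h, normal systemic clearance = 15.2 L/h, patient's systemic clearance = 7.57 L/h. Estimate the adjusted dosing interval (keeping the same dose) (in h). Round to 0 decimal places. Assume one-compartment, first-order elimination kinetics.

To keep the same average steady-state level, dosing rate must scale with clearance.
CL ratio = 7.57 / 15.2 = 0.4980
New interval (same dose) = 13.5 / 0.4980 = 27.11 h

27 h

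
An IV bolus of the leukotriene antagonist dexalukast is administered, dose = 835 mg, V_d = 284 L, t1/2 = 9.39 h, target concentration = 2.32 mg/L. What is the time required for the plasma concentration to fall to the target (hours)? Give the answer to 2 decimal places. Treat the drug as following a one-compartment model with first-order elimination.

3.21 h

C₀ = Dose / Vd = 835.0 / 284 = 2.940 mg/L
k = ln2 / t½ = 0.693147 / 9.39 = 0.07382 h⁻¹
t = ln(C₀ / C) / k = ln(2.940 / 2.32) / 0.07382
  = ln(1.267) / 0.07382 = 0.2367 / 0.07382 = 3.206 h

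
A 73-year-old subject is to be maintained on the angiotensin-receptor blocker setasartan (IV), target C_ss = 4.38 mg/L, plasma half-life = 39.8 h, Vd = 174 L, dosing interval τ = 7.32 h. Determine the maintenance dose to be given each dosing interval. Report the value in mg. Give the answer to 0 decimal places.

k = ln2 / t½ = 0.693147 / 39.8 = 0.01742 h⁻¹
CL = k × Vd = 0.01742 × 174 = 3.031 L/h
At steady state, Dose/τ = Css × CL.
Dose = Css × CL × τ = 4.38 × 3.031 × 7.32 = 97.18 mg

97 mg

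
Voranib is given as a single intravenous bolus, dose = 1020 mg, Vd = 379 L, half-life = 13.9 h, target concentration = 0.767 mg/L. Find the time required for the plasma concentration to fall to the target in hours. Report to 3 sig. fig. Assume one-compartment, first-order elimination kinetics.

25.2 h

C₀ = Dose / Vd = 1020 / 379 = 2.691 mg/L
k = ln2 / t½ = 0.693147 / 13.9 = 0.04987 h⁻¹
t = ln(C₀ / C) / k = ln(2.691 / 0.767) / 0.04987
  = ln(3.508) / 0.04987 = 1.255 / 0.04987 = 25.17 h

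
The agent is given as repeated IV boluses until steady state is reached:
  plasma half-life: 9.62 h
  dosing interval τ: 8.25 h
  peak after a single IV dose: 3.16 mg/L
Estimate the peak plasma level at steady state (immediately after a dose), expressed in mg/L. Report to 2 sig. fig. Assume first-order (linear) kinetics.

7.1 mg/L

k = ln2 / t½ = 0.693147 / 9.62 = 0.07205 h⁻¹
e^(−kτ) = e^(−0.07205 × 8.25) = 0.5519
Accumulation ratio R = 1 / (1 − e^(−kτ)) = 1 / (1 − 0.5519) = 2.232
Steady-state peak = C₀ × R = 3.16 × 2.232 = 7.053 mg/L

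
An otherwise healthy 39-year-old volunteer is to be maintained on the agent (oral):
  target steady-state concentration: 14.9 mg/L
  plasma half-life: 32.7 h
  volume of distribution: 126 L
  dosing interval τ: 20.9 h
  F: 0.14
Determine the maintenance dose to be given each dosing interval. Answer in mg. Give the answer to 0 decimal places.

5941 mg

k = ln2 / t½ = 0.693147 / 32.7 = 0.02120 h⁻¹
CL = k × Vd = 0.02120 × 126 = 2.671 L/h
At steady state, F × (Dose/τ) = Css × CL.
Dose = Css × CL × τ / F = 14.9 × 2.671 × 20.9 / 0.14 = 5941 mg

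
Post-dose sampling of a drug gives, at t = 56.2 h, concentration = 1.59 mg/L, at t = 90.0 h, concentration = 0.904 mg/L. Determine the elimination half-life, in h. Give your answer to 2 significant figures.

41 h

k = ln(C₁/C₂) / (t₂ − t₁) = ln(1.59/0.904) / (90.0 − 56.2)
  = 0.5647 / 33.80 = 0.01671 h⁻¹
t½ = ln2 / k = 0.693147 / 0.01671 = 41.48 h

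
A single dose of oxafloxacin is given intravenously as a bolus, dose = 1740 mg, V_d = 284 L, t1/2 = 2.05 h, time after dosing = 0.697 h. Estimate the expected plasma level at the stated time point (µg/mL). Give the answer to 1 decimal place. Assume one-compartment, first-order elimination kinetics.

C₀ = Dose / Vd = 1740 / 284 = 6.127 mg/L
k = ln2 / t½ = 0.693147 / 2.05 = 0.3381 h⁻¹
C = C₀ · e^(−k·t) = 6.127 × e^(−0.3381 × 0.697)
  = 6.127 × 0.7901 = 4.841 mg/L
(4.841 mg/L = 4.841 µg/mL)

4.8 µg/mL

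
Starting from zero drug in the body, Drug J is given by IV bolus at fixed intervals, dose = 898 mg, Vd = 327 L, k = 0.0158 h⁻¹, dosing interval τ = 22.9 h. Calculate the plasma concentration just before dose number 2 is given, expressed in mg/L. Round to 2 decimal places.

1.91 mg/L

C₀ per dose = Dose / Vd = 898 / 327 = 2.746 mg/L
Fraction remaining after one interval: r = e^(−kτ) = e^(−0.01580 × 22.9) = 0.6964
Before dose 2, 1 dose has been given (aged 1τ).
C_trough = C₀ × r = 2.746 × 0.6964 = 1.912 mg/L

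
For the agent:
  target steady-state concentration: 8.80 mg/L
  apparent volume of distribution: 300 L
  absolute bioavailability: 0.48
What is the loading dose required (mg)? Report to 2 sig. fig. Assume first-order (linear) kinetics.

5500 mg

LD = Css × Vd / F = 8.80 × 300 / 0.48 = 5500 mg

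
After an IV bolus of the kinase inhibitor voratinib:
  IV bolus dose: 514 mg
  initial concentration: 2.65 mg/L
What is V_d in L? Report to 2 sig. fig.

Vd = Dose / C₀ = 514.0 / 2.65 = 194.0 L

190 L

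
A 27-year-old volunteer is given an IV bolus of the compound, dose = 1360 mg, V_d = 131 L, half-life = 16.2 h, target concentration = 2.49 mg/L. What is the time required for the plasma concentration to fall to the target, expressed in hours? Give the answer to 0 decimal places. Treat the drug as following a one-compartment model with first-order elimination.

33 h

C₀ = Dose / Vd = 1360 / 131 = 10.38 mg/L
k = ln2 / t½ = 0.693147 / 16.2 = 0.04279 h⁻¹
t = ln(C₀ / C) / k = ln(10.38 / 2.49) / 0.04279
  = ln(4.169) / 0.04279 = 1.428 / 0.04279 = 33.37 h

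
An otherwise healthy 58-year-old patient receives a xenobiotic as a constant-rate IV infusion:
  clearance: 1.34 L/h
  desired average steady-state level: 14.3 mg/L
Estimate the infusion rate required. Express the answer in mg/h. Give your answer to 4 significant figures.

At steady state, infusion rate R₀ = Css × CL = 14.3 × 1.340 = 19.16 mg/h

19.16 mg/h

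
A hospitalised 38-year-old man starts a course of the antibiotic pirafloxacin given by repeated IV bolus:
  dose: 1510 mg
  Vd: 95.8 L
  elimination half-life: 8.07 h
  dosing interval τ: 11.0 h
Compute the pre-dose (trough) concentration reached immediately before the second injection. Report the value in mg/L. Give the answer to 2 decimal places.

6.13 mg/L

C₀ per dose = Dose / Vd = 1510 / 95.8 = 15.76 mg/L
k = ln2 / t½ = 0.693147 / 8.07 = 0.08589 h⁻¹
Fraction remaining after one interval: r = e^(−kτ) = e^(−0.08589 × 11.0) = 0.3888
Before dose 2, 1 dose has been given (aged 1τ).
C_trough = C₀ × r = 15.76 × 0.3888 = 6.127 mg/L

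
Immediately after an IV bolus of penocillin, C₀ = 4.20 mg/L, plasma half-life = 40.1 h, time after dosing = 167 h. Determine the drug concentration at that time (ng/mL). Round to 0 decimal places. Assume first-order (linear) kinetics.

k = ln2 / t½ = 0.693147 / 40.1 = 0.01729 h⁻¹
C = C₀ · e^(−k·t) = 4.200 × e^(−0.01729 × 167)
  = 4.200 × 0.05572 = 0.2340 mg/L
Convert: 0.2340 mg/L × 1000 = 234.0 ng/mL

234 ng/mL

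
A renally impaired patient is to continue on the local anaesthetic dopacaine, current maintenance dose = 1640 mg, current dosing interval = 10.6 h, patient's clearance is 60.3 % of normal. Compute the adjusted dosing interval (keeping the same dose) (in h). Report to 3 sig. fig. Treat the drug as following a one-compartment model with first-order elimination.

To keep the same average steady-state level, dosing rate must scale with clearance.
CL ratio = 60.3 / 100 = 0.6030
New interval (same dose) = 10.6 / 0.6030 = 17.58 h

17.6 h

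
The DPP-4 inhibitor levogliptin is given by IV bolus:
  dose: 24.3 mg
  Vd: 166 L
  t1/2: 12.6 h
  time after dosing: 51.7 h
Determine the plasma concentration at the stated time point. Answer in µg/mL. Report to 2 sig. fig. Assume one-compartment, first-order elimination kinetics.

0.0085 µg/mL

C₀ = Dose / Vd = 24.30 / 166 = 0.1464 mg/L
k = ln2 / t½ = 0.693147 / 12.6 = 0.05501 h⁻¹
C = C₀ · e^(−k·t) = 0.1464 × e^(−0.05501 × 51.7)
  = 0.1464 × 0.05819 = 0.008519 mg/L
(0.008519 mg/L = 0.008519 µg/mL)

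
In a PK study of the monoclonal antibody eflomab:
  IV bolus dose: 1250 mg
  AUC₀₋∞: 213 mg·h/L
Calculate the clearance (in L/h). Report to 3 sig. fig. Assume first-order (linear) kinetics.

5.87 L/h

CL = Dose / AUC = 1250 / 213 = 5.869 L/h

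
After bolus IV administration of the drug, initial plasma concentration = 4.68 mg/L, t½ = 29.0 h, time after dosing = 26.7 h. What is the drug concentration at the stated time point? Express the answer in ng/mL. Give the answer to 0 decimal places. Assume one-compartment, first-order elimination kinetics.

2472 ng/mL

k = ln2 / t½ = 0.693147 / 29.0 = 0.02390 h⁻¹
C = C₀ · e^(−k·t) = 4.680 × e^(−0.02390 × 26.7)
  = 4.680 × 0.5283 = 2.472 mg/L
Convert: 2.472 mg/L × 1000 = 2472 ng/mL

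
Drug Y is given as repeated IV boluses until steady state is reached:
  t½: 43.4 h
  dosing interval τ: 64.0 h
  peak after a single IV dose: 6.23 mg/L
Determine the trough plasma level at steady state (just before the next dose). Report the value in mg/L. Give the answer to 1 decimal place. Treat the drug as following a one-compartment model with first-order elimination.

k = ln2 / t½ = 0.693147 / 43.4 = 0.01597 h⁻¹
e^(−kτ) = e^(−0.01597 × 64.0) = 0.3598
Accumulation ratio R = 1 / (1 − e^(−kτ)) = 1 / (1 − 0.3598) = 1.562
Steady-state trough = C₀ × R × e^(−kτ) = 6.23 × 1.562 × 0.3598 = 3.501 mg/L

3.5 mg/L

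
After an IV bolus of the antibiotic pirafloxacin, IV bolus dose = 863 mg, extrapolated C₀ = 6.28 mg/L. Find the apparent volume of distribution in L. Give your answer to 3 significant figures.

Vd = Dose / C₀ = 863.0 / 6.28 = 137.4 L

137 L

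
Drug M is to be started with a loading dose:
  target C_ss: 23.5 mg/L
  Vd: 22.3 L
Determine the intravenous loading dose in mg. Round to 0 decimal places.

524 mg

LD = Css × Vd = 23.5 × 22.3 = 524.1 mg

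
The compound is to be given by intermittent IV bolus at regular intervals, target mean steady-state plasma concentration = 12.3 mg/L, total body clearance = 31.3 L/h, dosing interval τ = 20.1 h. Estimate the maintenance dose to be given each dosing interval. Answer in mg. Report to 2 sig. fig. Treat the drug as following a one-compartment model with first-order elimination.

At steady state, Dose/τ = Css × CL.
Dose = Css × CL × τ = 12.3 × 31.30 × 20.1 = 7738 mg

7700 mg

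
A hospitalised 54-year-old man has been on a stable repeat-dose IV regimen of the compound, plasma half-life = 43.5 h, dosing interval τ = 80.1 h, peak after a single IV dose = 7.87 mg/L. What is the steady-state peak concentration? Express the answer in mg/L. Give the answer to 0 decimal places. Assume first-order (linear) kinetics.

k = ln2 / t½ = 0.693147 / 43.5 = 0.01593 h⁻¹
e^(−kτ) = e^(−0.01593 × 80.1) = 0.2792
Accumulation ratio R = 1 / (1 − e^(−kτ)) = 1 / (1 − 0.2792) = 1.387
Steady-state peak = C₀ × R = 7.87 × 1.387 = 10.92 mg/L

11 mg/L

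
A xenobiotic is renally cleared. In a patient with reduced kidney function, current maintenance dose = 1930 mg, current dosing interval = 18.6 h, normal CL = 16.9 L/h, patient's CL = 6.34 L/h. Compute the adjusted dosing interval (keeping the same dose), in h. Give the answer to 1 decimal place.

49.6 h

To keep the same average steady-state level, dosing rate must scale with clearance.
CL ratio = 6.34 / 16.9 = 0.3751
New interval (same dose) = 18.6 / 0.3751 = 49.59 h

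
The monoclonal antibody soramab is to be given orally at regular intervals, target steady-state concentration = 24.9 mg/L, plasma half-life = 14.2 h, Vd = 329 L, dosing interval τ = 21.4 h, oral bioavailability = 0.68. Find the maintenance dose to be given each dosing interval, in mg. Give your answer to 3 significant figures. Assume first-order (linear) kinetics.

k = ln2 / t½ = 0.693147 / 14.2 = 0.04881 h⁻¹
CL = k × Vd = 0.04881 × 329 = 16.06 L/h
At steady state, F × (Dose/τ) = Css × CL.
Dose = Css × CL × τ / F = 24.9 × 16.06 × 21.4 / 0.68 = 12580 mg

12600 mg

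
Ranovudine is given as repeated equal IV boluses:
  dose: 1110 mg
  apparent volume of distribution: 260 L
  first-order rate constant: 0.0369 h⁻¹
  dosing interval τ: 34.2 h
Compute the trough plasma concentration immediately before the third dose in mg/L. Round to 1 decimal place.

C₀ per dose = Dose / Vd = 1110 / 260 = 4.269 mg/L
Fraction remaining after one interval: r = e^(−kτ) = e^(−0.03690 × 34.2) = 0.2831
Before dose 3, 2 doses have been given (aged 1τ, 2τ).
C_trough = C₀ × (r + r²) = 4.269 × (0.2831 + 0.08015) = 1.551 mg/L

1.6 mg/L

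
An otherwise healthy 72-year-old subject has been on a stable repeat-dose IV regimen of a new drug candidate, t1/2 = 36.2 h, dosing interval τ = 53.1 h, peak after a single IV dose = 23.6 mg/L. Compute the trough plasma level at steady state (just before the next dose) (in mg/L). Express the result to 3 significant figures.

13.4 mg/L

k = ln2 / t½ = 0.693147 / 36.2 = 0.01915 h⁻¹
e^(−kτ) = e^(−0.01915 × 53.1) = 0.3617
Accumulation ratio R = 1 / (1 − e^(−kτ)) = 1 / (1 − 0.3617) = 1.567
Steady-state trough = C₀ × R × e^(−kτ) = 23.6 × 1.567 × 0.3617 = 13.38 mg/L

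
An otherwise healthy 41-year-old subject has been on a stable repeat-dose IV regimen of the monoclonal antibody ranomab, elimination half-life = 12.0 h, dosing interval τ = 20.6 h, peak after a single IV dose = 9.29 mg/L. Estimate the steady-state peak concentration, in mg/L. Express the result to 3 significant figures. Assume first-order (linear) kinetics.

13.4 mg/L

k = ln2 / t½ = 0.693147 / 12.0 = 0.05776 h⁻¹
e^(−kτ) = e^(−0.05776 × 20.6) = 0.3043
Accumulation ratio R = 1 / (1 − e^(−kτ)) = 1 / (1 − 0.3043) = 1.437
Steady-state peak = C₀ × R = 9.29 × 1.437 = 13.35 mg/L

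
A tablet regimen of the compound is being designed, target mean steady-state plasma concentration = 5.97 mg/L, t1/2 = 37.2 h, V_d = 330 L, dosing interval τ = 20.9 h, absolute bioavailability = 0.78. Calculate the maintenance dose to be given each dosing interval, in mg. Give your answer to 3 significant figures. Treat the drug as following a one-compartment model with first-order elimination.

k = ln2 / t½ = 0.693147 / 37.2 = 0.01863 h⁻¹
CL = k × Vd = 0.01863 × 330 = 6.148 L/h
At steady state, F × (Dose/τ) = Css × CL.
Dose = Css × CL × τ / F = 5.97 × 6.148 × 20.9 / 0.78 = 983.5 mg

984 mg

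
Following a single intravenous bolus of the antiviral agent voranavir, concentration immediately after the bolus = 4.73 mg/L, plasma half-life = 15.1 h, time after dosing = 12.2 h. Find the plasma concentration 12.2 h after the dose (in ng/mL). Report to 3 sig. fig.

k = ln2 / t½ = 0.693147 / 15.1 = 0.04590 h⁻¹
C = C₀ · e^(−k·t) = 4.730 × e^(−0.04590 × 12.2)
  = 4.730 × 0.5712 = 2.702 mg/L
Convert: 2.702 mg/L × 1000 = 2702 ng/mL

2700 ng/mL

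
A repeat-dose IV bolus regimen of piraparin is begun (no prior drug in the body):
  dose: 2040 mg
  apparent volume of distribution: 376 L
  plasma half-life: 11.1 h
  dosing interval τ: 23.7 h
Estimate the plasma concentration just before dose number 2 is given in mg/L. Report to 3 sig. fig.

C₀ per dose = Dose / Vd = 2040 / 376 = 5.426 mg/L
k = ln2 / t½ = 0.693147 / 11.1 = 0.06245 h⁻¹
Fraction remaining after one interval: r = e^(−kτ) = e^(−0.06245 × 23.7) = 0.2276
Before dose 2, 1 dose has been given (aged 1τ).
C_trough = C₀ × r = 5.426 × 0.2276 = 1.235 mg/L

1.24 mg/L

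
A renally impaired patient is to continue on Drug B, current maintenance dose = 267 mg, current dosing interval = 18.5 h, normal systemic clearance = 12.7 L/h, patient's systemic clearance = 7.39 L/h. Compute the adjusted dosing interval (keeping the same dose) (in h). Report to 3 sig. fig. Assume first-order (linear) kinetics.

31.8 h

To keep the same average steady-state level, dosing rate must scale with clearance.
CL ratio = 7.39 / 12.7 = 0.5819
New interval (same dose) = 18.5 / 0.5819 = 31.79 h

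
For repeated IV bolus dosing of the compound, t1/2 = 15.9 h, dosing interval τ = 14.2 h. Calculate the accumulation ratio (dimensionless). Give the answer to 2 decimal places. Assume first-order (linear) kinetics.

2.17

k = ln2 / t½ = 0.693147 / 15.9 = 0.04359 h⁻¹
e^(−kτ) = e^(−0.04359 × 14.2) = 0.5385
Accumulation ratio R = 1 / (1 − e^(−kτ)) = 1 / (1 − 0.5385) = 2.167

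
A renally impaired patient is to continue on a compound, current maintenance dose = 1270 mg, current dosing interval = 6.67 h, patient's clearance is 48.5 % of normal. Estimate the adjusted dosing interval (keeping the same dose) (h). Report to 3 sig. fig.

13.8 h

To keep the same average steady-state level, dosing rate must scale with clearance.
CL ratio = 48.5 / 100 = 0.4850
New interval (same dose) = 6.67 / 0.4850 = 13.75 h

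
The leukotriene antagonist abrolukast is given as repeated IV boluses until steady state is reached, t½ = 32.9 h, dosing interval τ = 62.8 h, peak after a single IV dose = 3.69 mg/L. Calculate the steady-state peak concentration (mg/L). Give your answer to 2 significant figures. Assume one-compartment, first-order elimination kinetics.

k = ln2 / t½ = 0.693147 / 32.9 = 0.02107 h⁻¹
e^(−kτ) = e^(−0.02107 × 62.8) = 0.2663
Accumulation ratio R = 1 / (1 − e^(−kτ)) = 1 / (1 − 0.2663) = 1.363
Steady-state peak = C₀ × R = 3.69 × 1.363 = 5.029 mg/L

5.0 mg/L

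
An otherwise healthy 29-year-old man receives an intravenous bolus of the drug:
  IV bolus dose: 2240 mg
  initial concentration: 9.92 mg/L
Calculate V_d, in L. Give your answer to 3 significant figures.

226 L

Vd = Dose / C₀ = 2240 / 9.92 = 225.8 L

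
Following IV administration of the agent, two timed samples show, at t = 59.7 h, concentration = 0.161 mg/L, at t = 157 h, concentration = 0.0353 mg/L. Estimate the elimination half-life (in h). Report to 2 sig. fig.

44 h

k = ln(C₁/C₂) / (t₂ − t₁) = ln(0.161/0.0353) / (157 − 59.7)
  = 1.518 / 97.30 = 0.01560 h⁻¹
t½ = ln2 / k = 0.693147 / 0.01560 = 44.43 h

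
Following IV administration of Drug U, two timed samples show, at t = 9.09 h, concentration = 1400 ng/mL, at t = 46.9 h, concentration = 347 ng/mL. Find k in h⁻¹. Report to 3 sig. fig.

k = ln(C₁/C₂) / (t₂ − t₁) = ln(1400/347) / (46.9 − 9.09)
  = 1.395 / 37.81 = 0.03690 h⁻¹

0.0369 h⁻¹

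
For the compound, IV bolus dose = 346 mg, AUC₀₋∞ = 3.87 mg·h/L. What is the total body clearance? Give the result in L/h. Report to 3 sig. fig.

CL = Dose / AUC = 346 / 3.87 = 89.41 L/h

89.4 L/h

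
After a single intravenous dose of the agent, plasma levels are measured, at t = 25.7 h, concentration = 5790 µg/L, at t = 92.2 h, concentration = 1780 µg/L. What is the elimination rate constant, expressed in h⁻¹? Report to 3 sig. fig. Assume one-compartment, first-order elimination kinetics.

0.0177 h⁻¹

k = ln(C₁/C₂) / (t₂ − t₁) = ln(5790/1780) / (92.2 − 25.7)
  = 1.180 / 66.50 = 0.01774 h⁻¹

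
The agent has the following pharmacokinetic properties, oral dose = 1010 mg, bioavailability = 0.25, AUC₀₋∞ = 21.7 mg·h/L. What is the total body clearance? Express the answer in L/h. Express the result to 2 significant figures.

CL = F·Dose / AUC = 0.25 × 1010 / 21.7 = 11.64 L/h

12 L/h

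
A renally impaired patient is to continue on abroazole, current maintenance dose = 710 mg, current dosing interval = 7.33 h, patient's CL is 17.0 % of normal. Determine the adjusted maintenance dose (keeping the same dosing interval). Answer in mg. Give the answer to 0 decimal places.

121 mg

To keep the same average steady-state level, dosing rate must scale with clearance.
CL ratio = 17.0 / 100 = 0.1700
New dose (same interval) = 710 × 0.1700 = 120.7 mg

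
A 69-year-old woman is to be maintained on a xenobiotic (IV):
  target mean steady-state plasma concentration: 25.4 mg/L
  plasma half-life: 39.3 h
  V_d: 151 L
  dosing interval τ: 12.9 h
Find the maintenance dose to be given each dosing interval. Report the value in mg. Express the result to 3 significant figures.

k = ln2 / t½ = 0.693147 / 39.3 = 0.01764 h⁻¹
CL = k × Vd = 0.01764 × 151 = 2.664 L/h
At steady state, Dose/τ = Css × CL.
Dose = Css × CL × τ = 25.4 × 2.664 × 12.9 = 872.9 mg

873 mg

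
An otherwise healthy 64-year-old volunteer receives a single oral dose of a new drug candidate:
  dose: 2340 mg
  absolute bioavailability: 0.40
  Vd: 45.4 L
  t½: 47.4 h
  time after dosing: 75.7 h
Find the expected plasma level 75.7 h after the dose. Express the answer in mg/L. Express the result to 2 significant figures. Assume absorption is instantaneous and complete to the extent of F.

6.8 mg/L

Amount reaching circulation = F × Dose = 0.40 × 2340 = 936.0 mg
C₀ = F·Dose / Vd = 936.0 / 45.4 = 20.62 mg/L
k = ln2 / t½ = 0.693147 / 47.4 = 0.01462 h⁻¹
C = C₀ · e^(−k·t) = 20.62 × e^(−0.01462 × 75.7)
  = 20.62 × 0.3306 = 6.817 mg/L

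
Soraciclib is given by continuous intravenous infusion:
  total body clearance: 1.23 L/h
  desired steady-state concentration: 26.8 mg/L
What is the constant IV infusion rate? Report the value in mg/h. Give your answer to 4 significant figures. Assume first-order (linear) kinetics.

At steady state, infusion rate R₀ = Css × CL = 26.8 × 1.230 = 32.96 mg/h

32.96 mg/h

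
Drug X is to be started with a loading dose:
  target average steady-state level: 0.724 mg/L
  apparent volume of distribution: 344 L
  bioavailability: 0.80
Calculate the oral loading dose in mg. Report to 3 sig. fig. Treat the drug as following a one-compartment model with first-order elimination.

311 mg

LD = Css × Vd / F = 0.724 × 344 / 0.80 = 311.3 mg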